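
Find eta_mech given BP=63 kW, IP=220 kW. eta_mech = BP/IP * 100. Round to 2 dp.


eta_mech = (BP / IP) * 100
Ratio = 63 / 220 = 0.2864
eta_mech = 0.2864 * 100 = 28.64%


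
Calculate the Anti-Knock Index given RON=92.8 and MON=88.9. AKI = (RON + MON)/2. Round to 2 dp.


AKI = (RON + MON) / 2
AKI = (92.8 + 88.9) / 2
AKI = 181.7 / 2 = 90.85


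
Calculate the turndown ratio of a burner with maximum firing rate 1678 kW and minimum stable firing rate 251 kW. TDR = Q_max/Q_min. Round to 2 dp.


TDR = Q_max / Q_min
TDR = 1678 / 251 = 6.69


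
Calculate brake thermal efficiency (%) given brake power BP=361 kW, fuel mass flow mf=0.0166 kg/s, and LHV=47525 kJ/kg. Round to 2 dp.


eta_BTE = (BP / (mf * LHV)) * 100
Denominator = 0.0166 * 47525 = 788.9150 kW
eta_BTE = (361 / 788.9150) * 100 = 45.76%


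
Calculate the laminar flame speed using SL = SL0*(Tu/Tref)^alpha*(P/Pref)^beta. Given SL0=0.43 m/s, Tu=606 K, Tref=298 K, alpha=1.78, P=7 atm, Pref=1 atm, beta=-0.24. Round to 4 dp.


SL = SL0 * (Tu/Tref)^alpha * (P/Pref)^beta
T ratio = 606/298 = 2.03355705
(T ratio)^alpha = 2.03355705^1.78 = 3.537499
(P/Pref)^beta = 7^(-0.24) = 0.626869
SL = 0.43 * 3.537499 * 0.626869 = 0.9535 m/s


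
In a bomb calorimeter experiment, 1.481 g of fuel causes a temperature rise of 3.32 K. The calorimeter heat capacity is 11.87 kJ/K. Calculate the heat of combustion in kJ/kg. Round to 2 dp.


Hc = C_cal * delta_T / m_fuel
Q_released = 11.87 * 3.32 = 39.4084 kJ
m_fuel = 1.481 g = 1.481/1000 kg = 0.001481 kg
Hc = 39.4084 / 0.001481 = 26609.32 kJ/kg


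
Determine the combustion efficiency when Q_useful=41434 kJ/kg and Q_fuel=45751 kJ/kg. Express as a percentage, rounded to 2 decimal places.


Efficiency = (Q_useful / Q_fuel) * 100
Efficiency = (41434 / 45751) * 100
Efficiency = 0.9056 * 100 = 90.56%


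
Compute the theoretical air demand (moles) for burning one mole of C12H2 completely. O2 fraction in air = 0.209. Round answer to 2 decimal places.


Balanced combustion: C12H2 + 12.5 O2 -> 12 CO2 + 1 H2O
O2 needed = C + H/4 = 12 + 2/4 = 12.50 moles
Air moles = O2 / 0.209 = 12.50 / 0.209 = 59.81 moles air


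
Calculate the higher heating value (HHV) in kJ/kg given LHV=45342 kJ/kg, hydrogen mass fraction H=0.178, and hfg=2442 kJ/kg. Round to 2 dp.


HHV = LHV + hfg * 9 * H
Water addition = 2442 * 9 * 0.178 = 3912.084 kJ/kg
HHV = 45342 + 3912.084 = 49254.08 kJ/kg


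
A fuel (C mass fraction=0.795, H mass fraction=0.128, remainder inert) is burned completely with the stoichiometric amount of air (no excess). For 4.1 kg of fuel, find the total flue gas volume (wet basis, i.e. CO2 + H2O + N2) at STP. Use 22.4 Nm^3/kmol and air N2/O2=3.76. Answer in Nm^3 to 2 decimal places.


Per kg fuel: CO2 = (C/12 kmol)*22.4 = (0.795/12)*22.4 = 1.48400 Nm^3
Per kg fuel: H2O = (H/2 kmol)*22.4 = (0.128/2)*22.4 = 1.43360 Nm^3
O2 needed per kg fuel = C/12 + H/4 = 0.795/12 + 0.128/4 = 0.09825000 kmol
Per kg fuel: N2 = O2*3.76*22.4 = 0.09825000*3.76*22.4 = 8.27501 Nm^3
Total per kg = 1.48400 + 1.43360 + 8.27501 = 11.19261 Nm^3
Total = 11.19261 * 4.1 = 45.89 Nm^3


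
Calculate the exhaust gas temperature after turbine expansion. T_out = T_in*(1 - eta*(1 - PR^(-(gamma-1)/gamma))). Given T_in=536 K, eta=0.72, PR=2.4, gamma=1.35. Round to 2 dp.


T_out = T_in * (1 - eta * (1 - PR^(-(gamma-1)/gamma)))
Exponent = -(1.35-1)/1.35 = -0.25925926
PR^exp = 2.4^(-0.25925926) = 0.79694200
Factor = 1 - 0.72*(1 - 0.79694200) = 0.85379824
T_out = 536 * 0.85379824 = 457.64 K


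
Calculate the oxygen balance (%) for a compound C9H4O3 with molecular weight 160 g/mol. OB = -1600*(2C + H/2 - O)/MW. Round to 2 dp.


OB = -1600 * (2C + H/2 - O) / MW
Inner = 2*9 + 4/2 - 3 = 17.00
OB = -1600 * 17.00 / 160 = -170.00%


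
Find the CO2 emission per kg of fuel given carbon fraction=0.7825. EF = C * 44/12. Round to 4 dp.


EF = C_frac * (M_CO2 / M_C)
EF = 0.7825 * (44/12)
EF = 0.7825 * 3.666667 = 2.8692 kg_CO2/kg_fuel


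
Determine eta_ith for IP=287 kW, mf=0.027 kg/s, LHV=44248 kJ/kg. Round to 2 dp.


eta_ith = (IP / (mf * LHV)) * 100
Denominator = 0.027 * 44248 = 1194.6960 kW
eta_ith = (287 / 1194.6960) * 100 = 24.02%


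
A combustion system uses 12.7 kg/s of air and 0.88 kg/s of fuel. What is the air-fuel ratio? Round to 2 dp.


AFR = m_air / m_fuel
AFR = 12.7 / 0.88 = 14.43


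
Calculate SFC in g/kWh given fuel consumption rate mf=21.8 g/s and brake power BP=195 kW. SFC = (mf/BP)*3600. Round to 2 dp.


SFC = (mf / BP) * 3600
Rate = 21.8 / 195 = 0.111795 g/(s*kW)
SFC = 0.111795 * 3600 = 402.46 g/kWh


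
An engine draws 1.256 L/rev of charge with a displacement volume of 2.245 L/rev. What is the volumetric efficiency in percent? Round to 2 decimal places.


eta_v = (V_actual / V_disp) * 100
Ratio = 1.256 / 2.245 = 0.5595
eta_v = 0.5595 * 100 = 55.95%


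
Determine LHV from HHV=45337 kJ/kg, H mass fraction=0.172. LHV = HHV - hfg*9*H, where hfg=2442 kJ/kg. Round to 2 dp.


LHV = HHV - hfg * 9 * H
Water correction = 2442 * 9 * 0.172 = 3780.216 kJ/kg
LHV = 45337 - 3780.216 = 41556.78 kJ/kg


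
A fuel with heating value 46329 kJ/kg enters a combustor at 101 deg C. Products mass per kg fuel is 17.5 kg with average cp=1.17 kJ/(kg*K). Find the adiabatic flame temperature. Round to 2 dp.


T_ad = T_in + Hc / (m_p * cp)
Denominator = 17.5 * 1.17 = 20.4750
Temperature rise = 46329 / 20.4750 = 2262.71 K
T_ad = 101 + 2262.71 = 2363.71 deg C


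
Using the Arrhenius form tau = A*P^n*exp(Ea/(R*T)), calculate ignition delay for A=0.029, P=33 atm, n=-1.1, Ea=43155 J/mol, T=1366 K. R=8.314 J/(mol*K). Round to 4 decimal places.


tau = A * P^n * exp(Ea/(R*T))
P^n = 33^(-1.1) = 0.02136164
Ea/(R*T) = 43155/(8.314*1366) = 3.799885
exp(Ea/(R*T)) = 44.696024
tau = 0.029 * 0.02136164 * 44.696024 = 0.0277 ms


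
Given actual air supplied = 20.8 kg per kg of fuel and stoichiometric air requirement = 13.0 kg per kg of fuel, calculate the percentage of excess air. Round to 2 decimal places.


Excess air = actual - stoichiometric = 20.8 - 13.0 = 7.80 kg/kg fuel
Excess air % = (excess / stoich) * 100 = (7.80 / 13.0) * 100 = 60.00%


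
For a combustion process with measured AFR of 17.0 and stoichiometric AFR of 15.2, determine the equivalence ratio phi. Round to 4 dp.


phi = AFR_stoich / AFR_actual
phi = 15.2 / 17.0 = 0.8941


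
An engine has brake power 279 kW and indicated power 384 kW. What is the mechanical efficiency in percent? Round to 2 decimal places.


eta_mech = (BP / IP) * 100
Ratio = 279 / 384 = 0.7266
eta_mech = 0.7266 * 100 = 72.66%


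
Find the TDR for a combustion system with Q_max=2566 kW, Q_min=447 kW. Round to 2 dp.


TDR = Q_max / Q_min
TDR = 2566 / 447 = 5.74


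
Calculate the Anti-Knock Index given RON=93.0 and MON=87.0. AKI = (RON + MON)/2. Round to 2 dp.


AKI = (RON + MON) / 2
AKI = (93.0 + 87.0) / 2
AKI = 180.0 / 2 = 90.00


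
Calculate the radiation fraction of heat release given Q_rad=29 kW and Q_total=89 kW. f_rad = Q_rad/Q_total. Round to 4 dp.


f_rad = Q_rad / Q_total
f_rad = 29 / 89 = 0.3258


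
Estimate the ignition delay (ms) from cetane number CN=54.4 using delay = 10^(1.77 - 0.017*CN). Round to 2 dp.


delay = 10^(1.77 - 0.017*CN)
Exponent = 1.77 - 0.017*54.4 = 0.8452
delay = 10^0.8452 = 7.00 ms


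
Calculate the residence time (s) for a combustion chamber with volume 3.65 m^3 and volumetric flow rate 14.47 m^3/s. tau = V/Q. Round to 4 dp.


tau = V / Q_flow
tau = 3.65 / 14.47 = 0.2522 s


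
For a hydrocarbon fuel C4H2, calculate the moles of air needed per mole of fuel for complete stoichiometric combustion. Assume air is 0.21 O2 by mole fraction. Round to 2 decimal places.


Balanced combustion: C4H2 + 4.5 O2 -> 4 CO2 + 1 H2O
O2 needed = C + H/4 = 4 + 2/4 = 4.50 moles
Air moles = O2 / 0.21 = 4.50 / 0.21 = 21.43 moles air


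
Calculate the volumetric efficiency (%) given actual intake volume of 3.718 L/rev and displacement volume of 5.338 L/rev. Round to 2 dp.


eta_v = (V_actual / V_disp) * 100
Ratio = 3.718 / 5.338 = 0.6965
eta_v = 0.6965 * 100 = 69.65%


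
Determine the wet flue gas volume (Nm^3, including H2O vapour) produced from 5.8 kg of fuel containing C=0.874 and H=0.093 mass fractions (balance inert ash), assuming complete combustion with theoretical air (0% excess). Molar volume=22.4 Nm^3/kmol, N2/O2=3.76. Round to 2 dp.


Per kg fuel: CO2 = (C/12 kmol)*22.4 = (0.874/12)*22.4 = 1.63147 Nm^3
Per kg fuel: H2O = (H/2 kmol)*22.4 = (0.093/2)*22.4 = 1.04160 Nm^3
O2 needed per kg fuel = C/12 + H/4 = 0.874/12 + 0.093/4 = 0.09608333 kmol
Per kg fuel: N2 = O2*3.76*22.4 = 0.09608333*3.76*22.4 = 8.09252 Nm^3
Total per kg = 1.63147 + 1.04160 + 8.09252 = 10.76559 Nm^3
Total = 10.76559 * 5.8 = 62.44 Nm^3


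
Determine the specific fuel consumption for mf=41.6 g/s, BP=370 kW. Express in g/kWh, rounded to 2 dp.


SFC = (mf / BP) * 3600
Rate = 41.6 / 370 = 0.112432 g/(s*kW)
SFC = 0.112432 * 3600 = 404.76 g/kWh


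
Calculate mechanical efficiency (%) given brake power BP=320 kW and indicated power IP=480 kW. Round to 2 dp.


eta_mech = (BP / IP) * 100
Ratio = 320 / 480 = 0.6667
eta_mech = 0.6667 * 100 = 66.67%


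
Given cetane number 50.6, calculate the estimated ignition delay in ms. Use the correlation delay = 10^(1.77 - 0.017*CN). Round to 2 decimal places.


delay = 10^(1.77 - 0.017*CN)
Exponent = 1.77 - 0.017*50.6 = 0.9098
delay = 10^0.9098 = 8.12 ms


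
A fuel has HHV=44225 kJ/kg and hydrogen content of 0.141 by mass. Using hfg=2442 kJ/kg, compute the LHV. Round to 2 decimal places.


LHV = HHV - hfg * 9 * H
Water correction = 2442 * 9 * 0.141 = 3098.898 kJ/kg
LHV = 44225 - 3098.898 = 41126.10 kJ/kg


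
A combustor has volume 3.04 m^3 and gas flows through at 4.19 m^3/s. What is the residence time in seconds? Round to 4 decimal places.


tau = V / Q_flow
tau = 3.04 / 4.19 = 0.7255 s


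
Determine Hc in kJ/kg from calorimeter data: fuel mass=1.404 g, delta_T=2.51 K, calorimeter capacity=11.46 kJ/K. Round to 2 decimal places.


Hc = C_cal * delta_T / m_fuel
Q_released = 11.46 * 2.51 = 28.7646 kJ
m_fuel = 1.404 g = 1.404/1000 kg = 0.001404 kg
Hc = 28.7646 / 0.001404 = 20487.61 kJ/kg


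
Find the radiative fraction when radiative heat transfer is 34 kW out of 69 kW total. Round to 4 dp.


f_rad = Q_rad / Q_total
f_rad = 34 / 69 = 0.4928


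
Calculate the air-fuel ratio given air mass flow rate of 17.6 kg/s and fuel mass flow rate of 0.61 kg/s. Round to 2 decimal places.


AFR = m_air / m_fuel
AFR = 17.6 / 0.61 = 28.85


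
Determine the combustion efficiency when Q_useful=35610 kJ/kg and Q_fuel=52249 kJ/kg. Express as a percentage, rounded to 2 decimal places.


Efficiency = (Q_useful / Q_fuel) * 100
Efficiency = (35610 / 52249) * 100
Efficiency = 0.6815 * 100 = 68.15%


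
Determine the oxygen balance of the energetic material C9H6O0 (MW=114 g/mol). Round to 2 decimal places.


OB = -1600 * (2C + H/2 - O) / MW
Inner = 2*9 + 6/2 - 0 = 21.00
OB = -1600 * 21.00 / 114 = -294.74%


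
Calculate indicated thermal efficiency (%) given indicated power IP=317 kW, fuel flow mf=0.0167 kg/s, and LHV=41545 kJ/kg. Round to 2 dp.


eta_ith = (IP / (mf * LHV)) * 100
Denominator = 0.0167 * 41545 = 693.8015 kW
eta_ith = (317 / 693.8015) * 100 = 45.69%


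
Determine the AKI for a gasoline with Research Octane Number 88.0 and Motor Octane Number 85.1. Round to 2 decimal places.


AKI = (RON + MON) / 2
AKI = (88.0 + 85.1) / 2
AKI = 173.1 / 2 = 86.55


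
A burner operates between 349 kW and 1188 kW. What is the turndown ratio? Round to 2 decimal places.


TDR = Q_max / Q_min
TDR = 1188 / 349 = 3.40


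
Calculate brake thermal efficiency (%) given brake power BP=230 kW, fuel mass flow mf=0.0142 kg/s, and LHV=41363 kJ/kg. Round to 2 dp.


eta_BTE = (BP / (mf * LHV)) * 100
Denominator = 0.0142 * 41363 = 587.3546 kW
eta_BTE = (230 / 587.3546) * 100 = 39.16%


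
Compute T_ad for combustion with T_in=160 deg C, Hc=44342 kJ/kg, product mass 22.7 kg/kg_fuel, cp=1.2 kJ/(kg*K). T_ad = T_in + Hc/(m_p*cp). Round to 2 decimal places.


T_ad = T_in + Hc / (m_p * cp)
Denominator = 22.7 * 1.2 = 27.2400
Temperature rise = 44342 / 27.2400 = 1627.83 K
T_ad = 160 + 1627.83 = 1787.83 deg C


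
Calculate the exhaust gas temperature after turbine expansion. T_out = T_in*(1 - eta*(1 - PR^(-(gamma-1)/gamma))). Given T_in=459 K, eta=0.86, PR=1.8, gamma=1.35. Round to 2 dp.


T_out = T_in * (1 - eta * (1 - PR^(-(gamma-1)/gamma)))
Exponent = -(1.35-1)/1.35 = -0.25925926
PR^exp = 1.8^(-0.25925926) = 0.85865408
Factor = 1 - 0.86*(1 - 0.85865408) = 0.87844251
T_out = 459 * 0.87844251 = 403.21 K


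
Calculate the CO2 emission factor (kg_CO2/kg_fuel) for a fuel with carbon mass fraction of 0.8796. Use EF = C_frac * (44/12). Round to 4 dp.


EF = C_frac * (M_CO2 / M_C)
EF = 0.8796 * (44/12)
EF = 0.8796 * 3.666667 = 3.2252 kg_CO2/kg_fuel


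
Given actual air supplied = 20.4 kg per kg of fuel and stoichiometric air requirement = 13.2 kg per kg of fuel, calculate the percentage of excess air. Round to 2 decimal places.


Excess air = actual - stoichiometric = 20.4 - 13.2 = 7.20 kg/kg fuel
Excess air % = (excess / stoich) * 100 = (7.20 / 13.2) * 100 = 54.55%


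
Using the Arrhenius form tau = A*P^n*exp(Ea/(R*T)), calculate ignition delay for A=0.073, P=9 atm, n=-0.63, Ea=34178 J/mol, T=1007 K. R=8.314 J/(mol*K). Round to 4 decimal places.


tau = A * P^n * exp(Ea/(R*T))
P^n = 9^(-0.63) = 0.25051124
Ea/(R*T) = 34178/(8.314*1007) = 4.082321
exp(Ea/(R*T)) = 59.282908
tau = 0.073 * 0.25051124 * 59.282908 = 1.0841 ms


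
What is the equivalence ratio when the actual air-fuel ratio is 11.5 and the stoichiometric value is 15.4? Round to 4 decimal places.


phi = AFR_stoich / AFR_actual
phi = 15.4 / 11.5 = 1.3391


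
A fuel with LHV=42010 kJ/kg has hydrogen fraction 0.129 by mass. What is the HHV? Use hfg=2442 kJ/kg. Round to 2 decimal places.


HHV = LHV + hfg * 9 * H
Water addition = 2442 * 9 * 0.129 = 2835.162 kJ/kg
HHV = 42010 + 2835.162 = 44845.16 kJ/kg


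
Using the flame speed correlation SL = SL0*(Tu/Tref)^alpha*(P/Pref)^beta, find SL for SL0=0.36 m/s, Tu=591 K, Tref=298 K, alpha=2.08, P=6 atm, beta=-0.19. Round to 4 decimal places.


SL = SL0 * (Tu/Tref)^alpha * (P/Pref)^beta
T ratio = 591/298 = 1.98322148
(T ratio)^alpha = 1.98322148^2.08 = 4.154628
(P/Pref)^beta = 6^(-0.19) = 0.711461
SL = 0.36 * 4.154628 * 0.711461 = 1.0641 m/s


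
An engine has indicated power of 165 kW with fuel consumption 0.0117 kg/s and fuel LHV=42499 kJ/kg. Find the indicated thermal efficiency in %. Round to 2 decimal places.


eta_ith = (IP / (mf * LHV)) * 100
Denominator = 0.0117 * 42499 = 497.2383 kW
eta_ith = (165 / 497.2383) * 100 = 33.18%


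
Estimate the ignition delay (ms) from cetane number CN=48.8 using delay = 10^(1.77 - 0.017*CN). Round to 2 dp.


delay = 10^(1.77 - 0.017*CN)
Exponent = 1.77 - 0.017*48.8 = 0.9404
delay = 10^0.9404 = 8.72 ms


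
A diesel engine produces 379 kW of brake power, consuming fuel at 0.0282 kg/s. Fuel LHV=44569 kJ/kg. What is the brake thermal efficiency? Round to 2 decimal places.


eta_BTE = (BP / (mf * LHV)) * 100
Denominator = 0.0282 * 44569 = 1256.8458 kW
eta_BTE = (379 / 1256.8458) * 100 = 30.15%


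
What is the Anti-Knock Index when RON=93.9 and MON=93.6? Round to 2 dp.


AKI = (RON + MON) / 2
AKI = (93.9 + 93.6) / 2
AKI = 187.5 / 2 = 93.75


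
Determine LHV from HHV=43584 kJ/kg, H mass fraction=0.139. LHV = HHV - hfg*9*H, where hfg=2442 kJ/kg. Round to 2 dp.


LHV = HHV - hfg * 9 * H
Water correction = 2442 * 9 * 0.139 = 3054.942 kJ/kg
LHV = 43584 - 3054.942 = 40529.06 kJ/kg


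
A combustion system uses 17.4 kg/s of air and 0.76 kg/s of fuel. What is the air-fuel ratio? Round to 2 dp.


AFR = m_air / m_fuel
AFR = 17.4 / 0.76 = 22.89


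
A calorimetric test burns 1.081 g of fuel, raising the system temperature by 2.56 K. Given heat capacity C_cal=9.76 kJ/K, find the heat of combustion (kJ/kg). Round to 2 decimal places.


Hc = C_cal * delta_T / m_fuel
Q_released = 9.76 * 2.56 = 24.9856 kJ
m_fuel = 1.081 g = 1.081/1000 kg = 0.001081 kg
Hc = 24.9856 / 0.001081 = 23113.41 kJ/kg


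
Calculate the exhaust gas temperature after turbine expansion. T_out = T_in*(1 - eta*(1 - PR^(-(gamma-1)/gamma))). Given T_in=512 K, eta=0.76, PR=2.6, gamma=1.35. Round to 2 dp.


T_out = T_in * (1 - eta * (1 - PR^(-(gamma-1)/gamma)))
Exponent = -(1.35-1)/1.35 = -0.25925926
PR^exp = 2.6^(-0.25925926) = 0.78057442
Factor = 1 - 0.76*(1 - 0.78057442) = 0.83323656
T_out = 512 * 0.83323656 = 426.62 K


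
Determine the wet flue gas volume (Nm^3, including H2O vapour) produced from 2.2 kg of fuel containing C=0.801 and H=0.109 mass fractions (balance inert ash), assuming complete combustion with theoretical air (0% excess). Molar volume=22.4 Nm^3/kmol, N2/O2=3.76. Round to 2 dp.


Per kg fuel: CO2 = (C/12 kmol)*22.4 = (0.801/12)*22.4 = 1.49520 Nm^3
Per kg fuel: H2O = (H/2 kmol)*22.4 = (0.109/2)*22.4 = 1.22080 Nm^3
O2 needed per kg fuel = C/12 + H/4 = 0.801/12 + 0.109/4 = 0.09400000 kmol
Per kg fuel: N2 = O2*3.76*22.4 = 0.09400000*3.76*22.4 = 7.91706 Nm^3
Total per kg = 1.49520 + 1.22080 + 7.91706 = 10.63306 Nm^3
Total = 10.63306 * 2.2 = 23.39 Nm^3


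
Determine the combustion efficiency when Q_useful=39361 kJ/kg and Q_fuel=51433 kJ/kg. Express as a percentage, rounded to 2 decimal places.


Efficiency = (Q_useful / Q_fuel) * 100
Efficiency = (39361 / 51433) * 100
Efficiency = 0.7653 * 100 = 76.53%


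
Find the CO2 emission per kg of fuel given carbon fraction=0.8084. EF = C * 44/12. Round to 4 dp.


EF = C_frac * (M_CO2 / M_C)
EF = 0.8084 * (44/12)
EF = 0.8084 * 3.666667 = 2.9641 kg_CO2/kg_fuel


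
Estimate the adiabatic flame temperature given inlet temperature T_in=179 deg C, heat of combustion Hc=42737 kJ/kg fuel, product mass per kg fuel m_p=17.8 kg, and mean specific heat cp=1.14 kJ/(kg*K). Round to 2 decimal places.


T_ad = T_in + Hc / (m_p * cp)
Denominator = 17.8 * 1.14 = 20.2920
Temperature rise = 42737 / 20.2920 = 2106.10 K
T_ad = 179 + 2106.10 = 2285.10 deg C


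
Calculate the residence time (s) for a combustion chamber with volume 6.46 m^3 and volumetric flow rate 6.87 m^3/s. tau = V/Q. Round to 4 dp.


tau = V / Q_flow
tau = 6.46 / 6.87 = 0.9403 s


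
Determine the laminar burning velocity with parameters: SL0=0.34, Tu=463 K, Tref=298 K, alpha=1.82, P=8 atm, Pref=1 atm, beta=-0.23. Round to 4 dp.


SL = SL0 * (Tu/Tref)^alpha * (P/Pref)^beta
T ratio = 463/298 = 1.55369128
(T ratio)^alpha = 1.55369128^1.82 = 2.229892
(P/Pref)^beta = 8^(-0.23) = 0.619854
SL = 0.34 * 2.229892 * 0.619854 = 0.4700 m/s


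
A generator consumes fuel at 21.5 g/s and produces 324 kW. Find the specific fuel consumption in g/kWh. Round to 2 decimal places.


SFC = (mf / BP) * 3600
Rate = 21.5 / 324 = 0.066358 g/(s*kW)
SFC = 0.066358 * 3600 = 238.89 g/kWh


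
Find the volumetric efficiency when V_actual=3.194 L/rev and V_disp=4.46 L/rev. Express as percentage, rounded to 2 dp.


eta_v = (V_actual / V_disp) * 100
Ratio = 3.194 / 4.46 = 0.7161
eta_v = 0.7161 * 100 = 71.61%


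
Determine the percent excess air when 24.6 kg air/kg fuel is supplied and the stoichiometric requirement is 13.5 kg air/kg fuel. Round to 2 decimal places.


Excess air = actual - stoichiometric = 24.6 - 13.5 = 11.10 kg/kg fuel
Excess air % = (excess / stoich) * 100 = (11.10 / 13.5) * 100 = 82.22%


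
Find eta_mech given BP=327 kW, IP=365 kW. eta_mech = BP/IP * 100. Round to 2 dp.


eta_mech = (BP / IP) * 100
Ratio = 327 / 365 = 0.8959
eta_mech = 0.8959 * 100 = 89.59%


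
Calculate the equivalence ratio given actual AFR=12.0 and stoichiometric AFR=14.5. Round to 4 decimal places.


phi = AFR_stoich / AFR_actual
phi = 14.5 / 12.0 = 1.2083


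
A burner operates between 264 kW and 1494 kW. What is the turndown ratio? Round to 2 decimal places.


TDR = Q_max / Q_min
TDR = 1494 / 264 = 5.66


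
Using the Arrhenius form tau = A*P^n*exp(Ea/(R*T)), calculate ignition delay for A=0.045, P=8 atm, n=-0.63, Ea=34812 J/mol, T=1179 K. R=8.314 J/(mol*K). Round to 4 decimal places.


tau = A * P^n * exp(Ea/(R*T))
P^n = 8^(-0.63) = 0.26980706
Ea/(R*T) = 34812/(8.314*1179) = 3.551445
exp(Ea/(R*T)) = 34.863675
tau = 0.045 * 0.26980706 * 34.863675 = 0.4233 ms


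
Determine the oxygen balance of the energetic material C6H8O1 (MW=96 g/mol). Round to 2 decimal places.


OB = -1600 * (2C + H/2 - O) / MW
Inner = 2*6 + 8/2 - 1 = 15.00
OB = -1600 * 15.00 / 96 = -250.00%


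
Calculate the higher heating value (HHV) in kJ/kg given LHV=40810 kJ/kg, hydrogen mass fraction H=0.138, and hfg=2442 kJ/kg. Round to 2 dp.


HHV = LHV + hfg * 9 * H
Water addition = 2442 * 9 * 0.138 = 3032.964 kJ/kg
HHV = 40810 + 3032.964 = 43842.96 kJ/kg


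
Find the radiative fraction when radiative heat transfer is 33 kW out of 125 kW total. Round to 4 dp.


f_rad = Q_rad / Q_total
f_rad = 33 / 125 = 0.2640


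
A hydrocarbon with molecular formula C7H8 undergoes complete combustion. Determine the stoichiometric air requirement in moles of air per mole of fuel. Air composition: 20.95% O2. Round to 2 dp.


Balanced combustion: C7H8 + 9 O2 -> 7 CO2 + 4 H2O
O2 needed = C + H/4 = 7 + 8/4 = 9.00 moles
Air moles = O2 / 0.2095 = 9.00 / 0.2095 = 42.96 moles air


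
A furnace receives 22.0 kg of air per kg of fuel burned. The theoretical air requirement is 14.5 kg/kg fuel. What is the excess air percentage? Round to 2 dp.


Excess air = actual - stoichiometric = 22.0 - 14.5 = 7.50 kg/kg fuel
Excess air % = (excess / stoich) * 100 = (7.50 / 14.5) * 100 = 51.72%


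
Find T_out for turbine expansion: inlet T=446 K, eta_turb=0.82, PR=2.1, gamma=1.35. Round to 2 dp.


T_out = T_in * (1 - eta * (1 - PR^(-(gamma-1)/gamma)))
Exponent = -(1.35-1)/1.35 = -0.25925926
PR^exp = 2.1^(-0.25925926) = 0.82501466
Factor = 1 - 0.82*(1 - 0.82501466) = 0.85651202
T_out = 446 * 0.85651202 = 382.00 K


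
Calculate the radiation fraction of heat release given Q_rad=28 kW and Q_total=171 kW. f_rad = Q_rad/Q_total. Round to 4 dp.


f_rad = Q_rad / Q_total
f_rad = 28 / 171 = 0.1637


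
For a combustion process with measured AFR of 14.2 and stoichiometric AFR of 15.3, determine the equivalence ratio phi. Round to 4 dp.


phi = AFR_stoich / AFR_actual
phi = 15.3 / 14.2 = 1.0775


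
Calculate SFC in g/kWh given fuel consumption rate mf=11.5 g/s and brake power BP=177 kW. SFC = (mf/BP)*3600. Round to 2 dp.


SFC = (mf / BP) * 3600
Rate = 11.5 / 177 = 0.064972 g/(s*kW)
SFC = 0.064972 * 3600 = 233.90 g/kWh


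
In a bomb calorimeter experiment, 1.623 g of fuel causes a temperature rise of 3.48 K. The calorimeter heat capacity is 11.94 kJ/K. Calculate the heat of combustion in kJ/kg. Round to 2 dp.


Hc = C_cal * delta_T / m_fuel
Q_released = 11.94 * 3.48 = 41.5512 kJ
m_fuel = 1.623 g = 1.623/1000 kg = 0.001623 kg
Hc = 41.5512 / 0.001623 = 25601.48 kJ/kg


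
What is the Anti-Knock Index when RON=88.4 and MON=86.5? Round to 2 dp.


AKI = (RON + MON) / 2
AKI = (88.4 + 86.5) / 2
AKI = 174.9 / 2 = 87.45


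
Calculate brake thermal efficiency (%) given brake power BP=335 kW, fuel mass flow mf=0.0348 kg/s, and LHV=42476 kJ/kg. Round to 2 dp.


eta_BTE = (BP / (mf * LHV)) * 100
Denominator = 0.0348 * 42476 = 1478.1648 kW
eta_BTE = (335 / 1478.1648) * 100 = 22.66%


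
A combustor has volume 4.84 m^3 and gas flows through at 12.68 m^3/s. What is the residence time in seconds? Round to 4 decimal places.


tau = V / Q_flow
tau = 4.84 / 12.68 = 0.3817 s


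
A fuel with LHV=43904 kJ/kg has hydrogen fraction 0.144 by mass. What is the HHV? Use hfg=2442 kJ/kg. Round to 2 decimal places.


HHV = LHV + hfg * 9 * H
Water addition = 2442 * 9 * 0.144 = 3164.832 kJ/kg
HHV = 43904 + 3164.832 = 47068.83 kJ/kg


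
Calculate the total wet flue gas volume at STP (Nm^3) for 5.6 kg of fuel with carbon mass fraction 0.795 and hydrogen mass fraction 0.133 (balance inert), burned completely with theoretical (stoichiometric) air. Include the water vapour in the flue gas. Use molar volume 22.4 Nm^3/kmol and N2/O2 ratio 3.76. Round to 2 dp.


Per kg fuel: CO2 = (C/12 kmol)*22.4 = (0.795/12)*22.4 = 1.48400 Nm^3
Per kg fuel: H2O = (H/2 kmol)*22.4 = (0.133/2)*22.4 = 1.48960 Nm^3
O2 needed per kg fuel = C/12 + H/4 = 0.795/12 + 0.133/4 = 0.09950000 kmol
Per kg fuel: N2 = O2*3.76*22.4 = 0.09950000*3.76*22.4 = 8.38029 Nm^3
Total per kg = 1.48400 + 1.48960 + 8.38029 = 11.35389 Nm^3
Total = 11.35389 * 5.6 = 63.58 Nm^3


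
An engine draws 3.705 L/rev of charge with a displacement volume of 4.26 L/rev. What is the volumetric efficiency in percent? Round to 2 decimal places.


eta_v = (V_actual / V_disp) * 100
Ratio = 3.705 / 4.26 = 0.8697
eta_v = 0.8697 * 100 = 86.97%


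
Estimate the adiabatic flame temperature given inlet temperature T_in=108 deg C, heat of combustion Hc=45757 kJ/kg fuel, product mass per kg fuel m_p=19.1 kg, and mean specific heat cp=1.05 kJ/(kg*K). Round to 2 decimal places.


T_ad = T_in + Hc / (m_p * cp)
Denominator = 19.1 * 1.05 = 20.0550
Temperature rise = 45757 / 20.0550 = 2281.58 K
T_ad = 108 + 2281.58 = 2389.58 deg C


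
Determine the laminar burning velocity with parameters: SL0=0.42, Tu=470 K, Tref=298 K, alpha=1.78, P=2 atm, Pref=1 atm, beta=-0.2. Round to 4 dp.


SL = SL0 * (Tu/Tref)^alpha * (P/Pref)^beta
T ratio = 470/298 = 1.57718121
(T ratio)^alpha = 1.57718121^1.78 = 2.250242
(P/Pref)^beta = 2^(-0.2) = 0.870551
SL = 0.42 * 2.250242 * 0.870551 = 0.8228 m/s


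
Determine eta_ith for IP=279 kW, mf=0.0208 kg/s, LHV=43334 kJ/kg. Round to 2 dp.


eta_ith = (IP / (mf * LHV)) * 100
Denominator = 0.0208 * 43334 = 901.3472 kW
eta_ith = (279 / 901.3472) * 100 = 30.95%


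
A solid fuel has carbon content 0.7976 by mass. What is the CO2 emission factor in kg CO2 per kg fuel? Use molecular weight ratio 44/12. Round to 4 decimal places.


EF = C_frac * (M_CO2 / M_C)
EF = 0.7976 * (44/12)
EF = 0.7976 * 3.666667 = 2.9245 kg_CO2/kg_fuel


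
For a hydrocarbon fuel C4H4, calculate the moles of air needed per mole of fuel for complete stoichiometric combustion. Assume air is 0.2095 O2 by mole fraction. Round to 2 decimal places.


Balanced combustion: C4H4 + 5 O2 -> 4 CO2 + 2 H2O
O2 needed = C + H/4 = 4 + 4/4 = 5.00 moles
Air moles = O2 / 0.2095 = 5.00 / 0.2095 = 23.87 moles air


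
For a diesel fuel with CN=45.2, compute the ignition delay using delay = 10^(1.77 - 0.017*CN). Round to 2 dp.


delay = 10^(1.77 - 0.017*CN)
Exponent = 1.77 - 0.017*45.2 = 1.0016
delay = 10^1.0016 = 10.04 ms


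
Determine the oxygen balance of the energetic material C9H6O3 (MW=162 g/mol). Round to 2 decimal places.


OB = -1600 * (2C + H/2 - O) / MW
Inner = 2*9 + 6/2 - 3 = 18.00
OB = -1600 * 18.00 / 162 = -177.78%


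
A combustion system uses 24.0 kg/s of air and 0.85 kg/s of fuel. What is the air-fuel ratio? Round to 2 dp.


AFR = m_air / m_fuel
AFR = 24.0 / 0.85 = 28.24


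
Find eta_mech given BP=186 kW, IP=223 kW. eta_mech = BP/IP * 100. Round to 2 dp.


eta_mech = (BP / IP) * 100
Ratio = 186 / 223 = 0.8341
eta_mech = 0.8341 * 100 = 83.41%


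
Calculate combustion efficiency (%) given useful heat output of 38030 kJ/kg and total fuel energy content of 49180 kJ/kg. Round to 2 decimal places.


Efficiency = (Q_useful / Q_fuel) * 100
Efficiency = (38030 / 49180) * 100
Efficiency = 0.7733 * 100 = 77.33%


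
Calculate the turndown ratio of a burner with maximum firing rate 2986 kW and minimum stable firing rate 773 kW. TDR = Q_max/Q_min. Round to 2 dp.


TDR = Q_max / Q_min
TDR = 2986 / 773 = 3.86


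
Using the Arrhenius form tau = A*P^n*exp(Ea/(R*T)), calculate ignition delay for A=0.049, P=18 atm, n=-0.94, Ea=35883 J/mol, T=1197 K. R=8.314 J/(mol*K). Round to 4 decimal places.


tau = A * P^n * exp(Ea/(R*T))
P^n = 18^(-0.94) = 0.06607602
Ea/(R*T) = 35883/(8.314*1197) = 3.605658
exp(Ea/(R*T)) = 36.805907
tau = 0.049 * 0.06607602 * 36.805907 = 0.1192 ms


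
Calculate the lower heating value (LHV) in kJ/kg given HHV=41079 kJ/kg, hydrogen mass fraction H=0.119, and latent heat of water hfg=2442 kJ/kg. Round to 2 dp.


LHV = HHV - hfg * 9 * H
Water correction = 2442 * 9 * 0.119 = 2615.382 kJ/kg
LHV = 41079 - 2615.382 = 38463.62 kJ/kg


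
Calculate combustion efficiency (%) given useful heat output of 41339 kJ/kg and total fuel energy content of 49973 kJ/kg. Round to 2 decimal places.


Efficiency = (Q_useful / Q_fuel) * 100
Efficiency = (41339 / 49973) * 100
Efficiency = 0.8272 * 100 = 82.72%


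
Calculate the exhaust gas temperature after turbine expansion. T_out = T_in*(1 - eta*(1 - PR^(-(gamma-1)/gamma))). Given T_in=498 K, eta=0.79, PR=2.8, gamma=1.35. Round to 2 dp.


T_out = T_in * (1 - eta * (1 - PR^(-(gamma-1)/gamma)))
Exponent = -(1.35-1)/1.35 = -0.25925926
PR^exp = 2.8^(-0.25925926) = 0.76572026
Factor = 1 - 0.79*(1 - 0.76572026) = 0.81491901
T_out = 498 * 0.81491901 = 405.83 K


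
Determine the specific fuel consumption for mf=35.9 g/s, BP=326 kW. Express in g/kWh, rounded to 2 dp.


SFC = (mf / BP) * 3600
Rate = 35.9 / 326 = 0.110123 g/(s*kW)
SFC = 0.110123 * 3600 = 396.44 g/kWh


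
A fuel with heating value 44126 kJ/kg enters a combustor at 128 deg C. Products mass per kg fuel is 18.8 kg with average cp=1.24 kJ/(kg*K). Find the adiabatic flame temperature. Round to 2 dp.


T_ad = T_in + Hc / (m_p * cp)
Denominator = 18.8 * 1.24 = 23.3120
Temperature rise = 44126 / 23.3120 = 1892.84 K
T_ad = 128 + 1892.84 = 2020.84 deg C


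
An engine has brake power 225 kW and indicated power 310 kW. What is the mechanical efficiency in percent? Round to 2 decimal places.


eta_mech = (BP / IP) * 100
Ratio = 225 / 310 = 0.7258
eta_mech = 0.7258 * 100 = 72.58%


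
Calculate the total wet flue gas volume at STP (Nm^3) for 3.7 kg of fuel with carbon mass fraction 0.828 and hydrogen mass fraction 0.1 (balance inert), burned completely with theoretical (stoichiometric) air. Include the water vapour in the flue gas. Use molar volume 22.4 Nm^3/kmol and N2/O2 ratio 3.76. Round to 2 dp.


Per kg fuel: CO2 = (C/12 kmol)*22.4 = (0.828/12)*22.4 = 1.54560 Nm^3
Per kg fuel: H2O = (H/2 kmol)*22.4 = (0.1/2)*22.4 = 1.12000 Nm^3
O2 needed per kg fuel = C/12 + H/4 = 0.828/12 + 0.1/4 = 0.09400000 kmol
Per kg fuel: N2 = O2*3.76*22.4 = 0.09400000*3.76*22.4 = 7.91706 Nm^3
Total per kg = 1.54560 + 1.12000 + 7.91706 = 10.58266 Nm^3
Total = 10.58266 * 3.7 = 39.16 Nm^3


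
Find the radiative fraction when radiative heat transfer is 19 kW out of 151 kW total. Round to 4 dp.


f_rad = Q_rad / Q_total
f_rad = 19 / 151 = 0.1258


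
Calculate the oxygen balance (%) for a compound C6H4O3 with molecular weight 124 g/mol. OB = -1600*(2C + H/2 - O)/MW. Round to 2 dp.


OB = -1600 * (2C + H/2 - O) / MW
Inner = 2*6 + 4/2 - 3 = 11.00
OB = -1600 * 11.00 / 124 = -141.94%


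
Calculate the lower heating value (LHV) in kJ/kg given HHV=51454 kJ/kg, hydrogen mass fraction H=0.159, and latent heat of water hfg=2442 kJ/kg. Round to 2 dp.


LHV = HHV - hfg * 9 * H
Water correction = 2442 * 9 * 0.159 = 3494.502 kJ/kg
LHV = 51454 - 3494.502 = 47959.50 kJ/kg


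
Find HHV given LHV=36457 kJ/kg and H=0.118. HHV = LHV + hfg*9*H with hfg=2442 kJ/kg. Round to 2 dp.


HHV = LHV + hfg * 9 * H
Water addition = 2442 * 9 * 0.118 = 2593.404 kJ/kg
HHV = 36457 + 2593.404 = 39050.40 kJ/kg


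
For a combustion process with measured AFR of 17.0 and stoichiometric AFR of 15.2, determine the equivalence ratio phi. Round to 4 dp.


phi = AFR_stoich / AFR_actual
phi = 15.2 / 17.0 = 0.8941


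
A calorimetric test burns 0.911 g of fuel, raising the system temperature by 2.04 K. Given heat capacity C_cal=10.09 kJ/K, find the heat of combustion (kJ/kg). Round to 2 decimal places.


Hc = C_cal * delta_T / m_fuel
Q_released = 10.09 * 2.04 = 20.5836 kJ
m_fuel = 0.911 g = 0.911/1000 kg = 0.000911 kg
Hc = 20.5836 / 0.000911 = 22594.51 kJ/kg


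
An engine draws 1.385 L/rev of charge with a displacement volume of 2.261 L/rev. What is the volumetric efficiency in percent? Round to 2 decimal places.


eta_v = (V_actual / V_disp) * 100
Ratio = 1.385 / 2.261 = 0.6126
eta_v = 0.6126 * 100 = 61.26%


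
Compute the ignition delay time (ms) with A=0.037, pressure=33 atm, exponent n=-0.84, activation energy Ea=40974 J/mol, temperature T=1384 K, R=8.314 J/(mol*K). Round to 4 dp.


tau = A * P^n * exp(Ea/(R*T))
P^n = 33^(-0.84) = 0.05302105
Ea/(R*T) = 40974/(8.314*1384) = 3.560920
exp(Ea/(R*T)) = 35.195573
tau = 0.037 * 0.05302105 * 35.195573 = 0.0690 ms


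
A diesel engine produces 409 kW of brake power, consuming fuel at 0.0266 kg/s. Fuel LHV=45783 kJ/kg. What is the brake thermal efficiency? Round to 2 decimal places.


eta_BTE = (BP / (mf * LHV)) * 100
Denominator = 0.0266 * 45783 = 1217.8278 kW
eta_BTE = (409 / 1217.8278) * 100 = 33.58%


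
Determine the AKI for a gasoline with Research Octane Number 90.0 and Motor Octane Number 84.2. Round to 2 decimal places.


AKI = (RON + MON) / 2
AKI = (90.0 + 84.2) / 2
AKI = 174.2 / 2 = 87.10


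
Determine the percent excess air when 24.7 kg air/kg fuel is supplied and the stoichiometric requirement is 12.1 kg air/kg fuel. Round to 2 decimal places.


Excess air = actual - stoichiometric = 24.7 - 12.1 = 12.60 kg/kg fuel
Excess air % = (excess / stoich) * 100 = (12.60 / 12.1) * 100 = 104.13%


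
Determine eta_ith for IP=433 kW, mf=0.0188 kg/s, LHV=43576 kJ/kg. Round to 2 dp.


eta_ith = (IP / (mf * LHV)) * 100
Denominator = 0.0188 * 43576 = 819.2288 kW
eta_ith = (433 / 819.2288) * 100 = 52.85%


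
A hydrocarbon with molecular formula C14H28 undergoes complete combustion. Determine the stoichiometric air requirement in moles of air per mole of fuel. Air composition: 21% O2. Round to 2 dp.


Balanced combustion: C14H28 + 21 O2 -> 14 CO2 + 14 H2O
O2 needed = C + H/4 = 14 + 28/4 = 21.00 moles
Air moles = O2 / 0.21 = 21.00 / 0.21 = 100.00 moles air


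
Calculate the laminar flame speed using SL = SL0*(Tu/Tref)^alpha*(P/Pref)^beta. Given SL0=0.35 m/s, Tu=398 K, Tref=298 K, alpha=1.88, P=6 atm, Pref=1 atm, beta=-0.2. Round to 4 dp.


SL = SL0 * (Tu/Tref)^alpha * (P/Pref)^beta
T ratio = 398/298 = 1.33557047
(T ratio)^alpha = 1.33557047^1.88 = 1.722874
(P/Pref)^beta = 6^(-0.2) = 0.698827
SL = 0.35 * 1.722874 * 0.698827 = 0.4214 m/s


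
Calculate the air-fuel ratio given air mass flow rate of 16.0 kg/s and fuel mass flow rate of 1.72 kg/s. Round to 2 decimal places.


AFR = m_air / m_fuel
AFR = 16.0 / 1.72 = 9.30


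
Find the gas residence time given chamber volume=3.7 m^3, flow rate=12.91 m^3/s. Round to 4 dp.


tau = V / Q_flow
tau = 3.7 / 12.91 = 0.2866 s


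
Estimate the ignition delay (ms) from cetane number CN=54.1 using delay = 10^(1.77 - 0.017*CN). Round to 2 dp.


delay = 10^(1.77 - 0.017*CN)
Exponent = 1.77 - 0.017*54.1 = 0.8503
delay = 10^0.8503 = 7.08 ms


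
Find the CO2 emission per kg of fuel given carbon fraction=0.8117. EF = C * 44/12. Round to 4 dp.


EF = C_frac * (M_CO2 / M_C)
EF = 0.8117 * (44/12)
EF = 0.8117 * 3.666667 = 2.9762 kg_CO2/kg_fuel


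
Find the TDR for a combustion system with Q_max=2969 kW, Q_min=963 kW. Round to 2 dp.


TDR = Q_max / Q_min
TDR = 2969 / 963 = 3.08


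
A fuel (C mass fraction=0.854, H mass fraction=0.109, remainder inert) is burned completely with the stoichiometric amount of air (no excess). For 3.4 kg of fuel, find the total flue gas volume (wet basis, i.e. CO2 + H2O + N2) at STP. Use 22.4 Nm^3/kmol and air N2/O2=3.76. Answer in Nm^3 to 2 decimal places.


Per kg fuel: CO2 = (C/12 kmol)*22.4 = (0.854/12)*22.4 = 1.59413 Nm^3
Per kg fuel: H2O = (H/2 kmol)*22.4 = (0.109/2)*22.4 = 1.22080 Nm^3
O2 needed per kg fuel = C/12 + H/4 = 0.854/12 + 0.109/4 = 0.09841667 kmol
Per kg fuel: N2 = O2*3.76*22.4 = 0.09841667*3.76*22.4 = 8.28905 Nm^3
Total per kg = 1.59413 + 1.22080 + 8.28905 = 11.10398 Nm^3
Total = 11.10398 * 3.4 = 37.75 Nm^3


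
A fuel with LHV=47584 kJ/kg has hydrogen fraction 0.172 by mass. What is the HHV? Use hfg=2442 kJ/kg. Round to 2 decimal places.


HHV = LHV + hfg * 9 * H
Water addition = 2442 * 9 * 0.172 = 3780.216 kJ/kg
HHV = 47584 + 3780.216 = 51364.22 kJ/kg


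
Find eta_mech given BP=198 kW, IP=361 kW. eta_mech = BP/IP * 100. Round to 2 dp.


eta_mech = (BP / IP) * 100
Ratio = 198 / 361 = 0.5485
eta_mech = 0.5485 * 100 = 54.85%


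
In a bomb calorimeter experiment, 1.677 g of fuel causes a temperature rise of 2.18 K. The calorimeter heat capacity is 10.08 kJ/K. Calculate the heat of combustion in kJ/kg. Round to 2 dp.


Hc = C_cal * delta_T / m_fuel
Q_released = 10.08 * 2.18 = 21.9744 kJ
m_fuel = 1.677 g = 1.677/1000 kg = 0.001677 kg
Hc = 21.9744 / 0.001677 = 13103.40 kJ/kg


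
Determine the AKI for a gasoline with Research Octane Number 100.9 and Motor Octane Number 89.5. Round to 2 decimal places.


AKI = (RON + MON) / 2
AKI = (100.9 + 89.5) / 2
AKI = 190.4 / 2 = 95.20


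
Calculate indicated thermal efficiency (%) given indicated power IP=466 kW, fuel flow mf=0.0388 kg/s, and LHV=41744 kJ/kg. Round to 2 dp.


eta_ith = (IP / (mf * LHV)) * 100
Denominator = 0.0388 * 41744 = 1619.6672 kW
eta_ith = (466 / 1619.6672) * 100 = 28.77%


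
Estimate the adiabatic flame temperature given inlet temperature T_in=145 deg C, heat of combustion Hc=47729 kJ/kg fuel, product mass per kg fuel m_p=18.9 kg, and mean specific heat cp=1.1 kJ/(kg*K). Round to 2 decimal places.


T_ad = T_in + Hc / (m_p * cp)
Denominator = 18.9 * 1.1 = 20.7900
Temperature rise = 47729 / 20.7900 = 2295.77 K
T_ad = 145 + 2295.77 = 2440.77 deg C


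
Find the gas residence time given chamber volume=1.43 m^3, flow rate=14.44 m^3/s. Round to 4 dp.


tau = V / Q_flow
tau = 1.43 / 14.44 = 0.0990 s


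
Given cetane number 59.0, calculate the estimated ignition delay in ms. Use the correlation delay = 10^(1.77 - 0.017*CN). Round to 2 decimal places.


delay = 10^(1.77 - 0.017*CN)
Exponent = 1.77 - 0.017*59.0 = 0.7670
delay = 10^0.7670 = 5.85 ms


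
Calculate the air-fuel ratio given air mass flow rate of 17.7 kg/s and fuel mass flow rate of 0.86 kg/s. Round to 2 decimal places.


AFR = m_air / m_fuel
AFR = 17.7 / 0.86 = 20.58


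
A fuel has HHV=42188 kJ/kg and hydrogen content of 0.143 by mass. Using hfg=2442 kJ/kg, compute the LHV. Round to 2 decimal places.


LHV = HHV - hfg * 9 * H
Water correction = 2442 * 9 * 0.143 = 3142.854 kJ/kg
LHV = 42188 - 3142.854 = 39045.15 kJ/kg


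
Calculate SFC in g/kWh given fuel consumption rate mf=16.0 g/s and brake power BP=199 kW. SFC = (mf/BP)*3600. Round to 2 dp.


SFC = (mf / BP) * 3600
Rate = 16.0 / 199 = 0.080402 g/(s*kW)
SFC = 0.080402 * 3600 = 289.45 g/kWh


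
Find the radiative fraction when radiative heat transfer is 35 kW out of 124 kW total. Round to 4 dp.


f_rad = Q_rad / Q_total
f_rad = 35 / 124 = 0.2823


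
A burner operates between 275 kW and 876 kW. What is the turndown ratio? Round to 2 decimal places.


TDR = Q_max / Q_min
TDR = 876 / 275 = 3.19


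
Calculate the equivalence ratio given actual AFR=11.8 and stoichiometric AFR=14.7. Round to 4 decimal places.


phi = AFR_stoich / AFR_actual
phi = 14.7 / 11.8 = 1.2458


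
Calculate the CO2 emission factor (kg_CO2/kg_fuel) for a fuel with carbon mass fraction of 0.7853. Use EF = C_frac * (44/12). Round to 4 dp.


EF = C_frac * (M_CO2 / M_C)
EF = 0.7853 * (44/12)
EF = 0.7853 * 3.666667 = 2.8794 kg_CO2/kg_fuel


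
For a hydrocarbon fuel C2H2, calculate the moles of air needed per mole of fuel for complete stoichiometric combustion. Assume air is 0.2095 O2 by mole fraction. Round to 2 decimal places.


Balanced combustion: C2H2 + 2.5 O2 -> 2 CO2 + 1 H2O
O2 needed = C + H/4 = 2 + 2/4 = 2.50 moles
Air moles = O2 / 0.2095 = 2.50 / 0.2095 = 11.93 moles air
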